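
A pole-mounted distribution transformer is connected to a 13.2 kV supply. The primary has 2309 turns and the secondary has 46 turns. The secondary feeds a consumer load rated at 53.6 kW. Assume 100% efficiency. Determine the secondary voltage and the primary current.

V_s = V_p × N_s/N_p = 13200 × 46/2309 = 262.97 V.
I_s = P/V_s = 53600/262.97 = 203.82 A.
I_p = I_s × N_s/N_p = 203.82 × 46/2309 = 4.06 A.

V_s ≈ 263 V, I_p ≈ 4.06 A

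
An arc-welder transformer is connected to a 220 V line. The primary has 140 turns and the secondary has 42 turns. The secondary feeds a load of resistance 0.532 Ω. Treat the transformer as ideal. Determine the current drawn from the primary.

V_s = V_p × N_s/N_p = 220 × 42/140 = 66.000 V.
I_s = V_s/R = 66.000/0.532 = 124.06 A.
For an ideal transformer I_p N_p = I_s N_s, so I_p = 124.06 × 42/140 = 37.2 A.

I_p ≈ 37.2 A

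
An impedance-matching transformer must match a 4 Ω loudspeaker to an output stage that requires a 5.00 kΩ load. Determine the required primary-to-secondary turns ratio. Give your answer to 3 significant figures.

N_p/N_s ≈ 35.4

Z_p/Z_s = (N_p/N_s)², so N_p/N_s = √(5000/4) = √1250 = 35.4.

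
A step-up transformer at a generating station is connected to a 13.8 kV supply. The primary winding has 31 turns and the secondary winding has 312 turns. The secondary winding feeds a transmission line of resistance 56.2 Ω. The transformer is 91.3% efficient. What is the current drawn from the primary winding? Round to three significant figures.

I_p ≈ 27200 A

V_s = 13800 × 312/31 = 138890 V.
I_s = V_s/R = 138890/56.2 = 2471.4 A.
P_out = V_s I_s = 138890 × 2471.4 = 3.4325×10^8 W.
P_in = P_out/η = 3.4325×10^8/0.913 = 3.7596×10^8 W.
I_p = P_in/V_p = 3.7596×10^8/13800 = 27200 A.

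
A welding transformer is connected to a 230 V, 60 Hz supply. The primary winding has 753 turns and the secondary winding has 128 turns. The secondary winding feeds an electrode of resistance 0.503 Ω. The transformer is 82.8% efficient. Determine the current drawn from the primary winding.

V_s = 230 × 128/753 = 39.097 V.
I_s = V_s/R = 39.097/0.503 = 77.728 A.
P_out = V_s I_s = 39.097 × 77.728 = 3038.9 W.
P_in = P_out/η = 3038.9/0.828 = 3670.2 W.
I_p = P_in/V_p = 3670.2/230 = 16.0 A.

I_p ≈ 16.0 A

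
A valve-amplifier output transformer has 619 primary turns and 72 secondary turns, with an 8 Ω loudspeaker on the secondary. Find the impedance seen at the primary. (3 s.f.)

Z_p = (N_p/N_s)² × Z_s = (619/72)² × 8 = 591 Ω.

Z_p ≈ 591 Ω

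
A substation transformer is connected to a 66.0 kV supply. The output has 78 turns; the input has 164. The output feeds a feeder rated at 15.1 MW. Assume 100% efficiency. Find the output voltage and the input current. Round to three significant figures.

V_out = V_in × N_out/N_in = 66000 × 78/164 = 31390 V.
I_out = P/V_out = 1.51×10^7/31390 = 481.04 A.
I_in = I_out × N_out/N_in = 481.04 × 78/164 = 229 A.

V_out ≈ 31400 V, I_in ≈ 229 A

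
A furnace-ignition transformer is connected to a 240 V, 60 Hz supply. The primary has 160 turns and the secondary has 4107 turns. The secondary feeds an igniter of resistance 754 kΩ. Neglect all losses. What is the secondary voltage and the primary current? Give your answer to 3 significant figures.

V_s ≈ 6160 V, I_p ≈ 0.210 A

V_s = V_p × N_s/N_p = 240 × 4107/160 = 6160.5 V.
I_s = V_s/R = 6160.5/754000 = 0.0081704 A.
I_p = I_s × N_s/N_p = 0.0081704 × 4107/160 = 0.210 A.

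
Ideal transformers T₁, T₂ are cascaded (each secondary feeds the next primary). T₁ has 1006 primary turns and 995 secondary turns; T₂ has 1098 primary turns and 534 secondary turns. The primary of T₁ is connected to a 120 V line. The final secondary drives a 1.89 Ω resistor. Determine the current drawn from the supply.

Secondary of T₁: V = 120.00 × 995/1006 = 118.69 V.
Secondary of T₂: V = 118.69 × 534/1098 = 57.723 V.
I_load = 57.723/1.89 = 30.541 A, so P_out = 57.723 × 30.541 = 1762.9 W.
All ideal ⇒ P_in = P_out, so I_supply = 1762.9/120 = 14.7 A.

I_supply ≈ 14.7 A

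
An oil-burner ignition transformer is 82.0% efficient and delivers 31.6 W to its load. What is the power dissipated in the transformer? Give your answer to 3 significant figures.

P_in = P_out/η = 31.6/0.820 = 38.5366 W.
P_loss = P_in − P_out = 38.5366 − 31.6 = 6.94 W.

P_loss ≈ 6.94 W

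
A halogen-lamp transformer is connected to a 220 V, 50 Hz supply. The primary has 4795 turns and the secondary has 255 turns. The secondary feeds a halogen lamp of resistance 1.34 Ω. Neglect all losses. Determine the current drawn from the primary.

V_s = V_p × N_s/N_p = 220 × 255/4795 = 11.700 V.
I_s = V_s/R = 11.700/1.34 = 8.7311 A.
For an ideal transformer I_p N_p = I_s N_s, so I_p = 8.7311 × 255/4795 = 0.464 A.

I_p ≈ 0.464 A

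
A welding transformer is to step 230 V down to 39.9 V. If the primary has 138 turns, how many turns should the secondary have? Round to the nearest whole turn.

N_s = 24 turns

N_s/N_p = V_s/V_p, so N_s = 138 × 39.9/230 = 23.9 ≈ 24 turns.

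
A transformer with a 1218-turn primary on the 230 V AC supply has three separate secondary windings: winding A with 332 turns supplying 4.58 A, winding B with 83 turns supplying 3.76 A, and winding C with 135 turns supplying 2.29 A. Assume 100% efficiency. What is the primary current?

V_A = 230 × 332/1218 = 62.693 V; V_B = 230 × 83/1218 = 15.673 V; V_C = 230 × 135/1218 = 25.493 V.
P_out = V_A I_A + V_B I_B + V_C I_C = 62.693×4.58 + 15.673×3.76 + 25.493×2.29 = 287.13 + 58.931 + 58.378 = 404.44 W.
Ideal ⇒ P_in = P_out, so I_p = P_out/V_p = 404.44/230 = 1.76 A.

I_p ≈ 1.76 A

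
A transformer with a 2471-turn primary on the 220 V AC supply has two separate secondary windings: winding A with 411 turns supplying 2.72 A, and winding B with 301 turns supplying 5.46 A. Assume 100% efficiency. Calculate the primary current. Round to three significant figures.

V_A = 220 × 411/2471 = 36.592 V; V_B = 220 × 301/2471 = 26.799 V.
P_out = V_A I_A + V_B I_B = 36.592×2.72 + 26.799×5.46 = 99.532 + 146.32 = 245.85 W.
Ideal ⇒ P_in = P_out, so I_p = P_out/V_p = 245.85/220 = 1.12 A.

I_p ≈ 1.12 A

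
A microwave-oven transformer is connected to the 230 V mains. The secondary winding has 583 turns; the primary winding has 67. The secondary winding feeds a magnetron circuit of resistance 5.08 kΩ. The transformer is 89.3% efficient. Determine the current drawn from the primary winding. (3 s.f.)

V_s = 230 × 583/67 = 2001.3 V.
I_s = V_s/R = 2001.3/5080 = 0.39397 A.
P_out = V_s I_s = 2001.3 × 0.39397 = 788.46 W.
P_in = P_out/η = 788.46/0.893 = 882.93 W.
I_p = P_in/V_p = 882.93/230 = 3.84 A.

I_p ≈ 3.84 A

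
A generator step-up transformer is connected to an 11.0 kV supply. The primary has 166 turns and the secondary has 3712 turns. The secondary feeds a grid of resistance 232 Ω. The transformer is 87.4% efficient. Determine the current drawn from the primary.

I_p ≈ 27100 A

V_s = 11000 × 3712/166 = 245980 V.
I_s = V_s/R = 245980/232 = 1060.2 A.
P_out = V_s I_s = 245980 × 1060.2 = 2.6079×10^8 W.
P_in = P_out/η = 2.6079×10^8/0.874 = 2.9839×10^8 W.
I_p = P_in/V_p = 2.9839×10^8/11000 = 27100 A.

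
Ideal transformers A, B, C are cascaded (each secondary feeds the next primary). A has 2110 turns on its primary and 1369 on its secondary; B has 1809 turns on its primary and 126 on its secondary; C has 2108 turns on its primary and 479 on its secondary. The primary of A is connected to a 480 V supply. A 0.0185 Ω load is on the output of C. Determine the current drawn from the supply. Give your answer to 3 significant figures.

I_supply ≈ 2.74 A

After A: V = 480.00 × 1369/2110 = 311.43 V.
After B: V = 311.43 × 126/1809 = 21.692 V.
After C: V = 21.692 × 479/2108 = 4.9290 V.
I_load = 4.9290/0.0185 = 266.43 A, so P_out = 4.9290 × 266.43 = 1313.2 W.
All ideal ⇒ P_in = P_out, so I_supply = 1313.2/480 = 2.74 A.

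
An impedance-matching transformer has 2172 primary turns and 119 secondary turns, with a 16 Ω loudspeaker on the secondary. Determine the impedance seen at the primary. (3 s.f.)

Z_p = (N_p/N_s)² × Z_s = (2172/119)² × 16 = 5330 Ω.

Z_p ≈ 5330 Ω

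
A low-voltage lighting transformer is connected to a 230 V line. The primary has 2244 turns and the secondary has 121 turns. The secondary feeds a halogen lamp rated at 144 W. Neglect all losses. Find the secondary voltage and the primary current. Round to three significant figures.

V_s ≈ 12.4 V, I_p ≈ 0.626 A

V_s = V_p × N_s/N_p = 230 × 121/2244 = 12.402 V.
I_s = P/V_s = 144/12.402 = 11.611 A.
I_p = I_s × N_s/N_p = 11.611 × 121/2244 = 0.626 A.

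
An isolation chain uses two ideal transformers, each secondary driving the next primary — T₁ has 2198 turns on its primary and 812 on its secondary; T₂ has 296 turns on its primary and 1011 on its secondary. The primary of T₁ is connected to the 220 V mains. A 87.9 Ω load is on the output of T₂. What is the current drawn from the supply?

Secondary of T₁: V = 220.00 × 812/2198 = 81.274 V.
Secondary of T₂: V = 81.274 × 1011/296 = 277.59 V.
I_load = 277.59/87.9 = 3.1581 A, so P_out = 277.59 × 3.1581 = 876.66 W.
All ideal ⇒ P_in = P_out, so I_supply = 876.66/220 = 3.98 A.

I_supply ≈ 3.98 A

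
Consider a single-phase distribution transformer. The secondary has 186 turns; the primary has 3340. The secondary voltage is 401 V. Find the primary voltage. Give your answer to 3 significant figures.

V_p/V_s = N_p/N_s, so V_p = 401 × 3340/186 = 7200 V.

V_p ≈ 7200 V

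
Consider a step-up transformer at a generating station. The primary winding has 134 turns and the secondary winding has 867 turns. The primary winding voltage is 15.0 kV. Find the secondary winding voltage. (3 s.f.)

V_s/V_p = N_s/N_p, so V_s = 15000 × 867/134 = 97100 V.

V_s ≈ 97100 V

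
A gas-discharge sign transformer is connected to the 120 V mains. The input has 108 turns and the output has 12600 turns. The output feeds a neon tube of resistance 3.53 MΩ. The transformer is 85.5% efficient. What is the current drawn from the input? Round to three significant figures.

I_in ≈ 0.541 A

V_out = 120 × 12600/108 = 14000 V.
I_out = V_out/R = 14000/(3.53×10^6) = 0.0039660 A.
P_out = V_out I_out = 14000 × 0.0039660 = 55.524 W.
P_in = P_out/η = 55.524/0.855 = 64.940 W.
I_in = P_in/V_in = 64.940/120 = 0.541 A.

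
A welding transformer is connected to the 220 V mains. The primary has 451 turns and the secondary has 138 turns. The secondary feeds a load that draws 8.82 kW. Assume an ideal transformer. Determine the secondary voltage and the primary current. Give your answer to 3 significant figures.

V_s ≈ 67.3 V, I_p ≈ 40.1 A

V_s = V_p × N_s/N_p = 220 × 138/451 = 67.317 V.
I_s = P/V_s = 8820/67.317 = 131.02 A.
I_p = I_s × N_s/N_p = 131.02 × 138/451 = 40.1 A.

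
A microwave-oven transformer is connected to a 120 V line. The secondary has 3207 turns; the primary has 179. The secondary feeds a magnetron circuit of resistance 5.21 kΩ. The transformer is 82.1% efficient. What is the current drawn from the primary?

V_s = 120 × 3207/179 = 2149.9 V.
I_s = V_s/R = 2149.9/5210 = 0.41266 A.
P_out = V_s I_s = 2149.9 × 0.41266 = 887.19 W.
P_in = P_out/η = 887.19/0.821 = 1080.6 W.
I_p = P_in/V_p = 1080.6/120 = 9.01 A.

I_p ≈ 9.01 A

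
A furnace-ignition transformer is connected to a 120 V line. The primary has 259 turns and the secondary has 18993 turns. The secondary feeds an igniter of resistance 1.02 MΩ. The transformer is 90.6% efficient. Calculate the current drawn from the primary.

I_p ≈ 0.698 A

V_s = 120 × 18993/259 = 8799.8 V.
I_s = V_s/R = 8799.8/(1.02×10^6) = 0.0086273 A.
P_out = V_s I_s = 8799.8 × 0.0086273 = 75.919 W.
P_in = P_out/η = 75.919/0.906 = 83.796 W.
I_p = P_in/V_p = 83.796/120 = 0.698 A.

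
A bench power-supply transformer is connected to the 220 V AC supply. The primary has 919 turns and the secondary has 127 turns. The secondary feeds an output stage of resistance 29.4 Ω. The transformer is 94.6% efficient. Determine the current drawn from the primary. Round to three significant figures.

V_s = 220 × 127/919 = 30.403 V.
I_s = V_s/R = 30.403/29.4 = 1.0341 A.
P_out = V_s I_s = 30.403 × 1.0341 = 31.439 W.
P_in = P_out/η = 31.439/0.946 = 33.234 W.
I_p = P_in/V_p = 33.234/220 = 0.151 A.

I_p ≈ 0.151 A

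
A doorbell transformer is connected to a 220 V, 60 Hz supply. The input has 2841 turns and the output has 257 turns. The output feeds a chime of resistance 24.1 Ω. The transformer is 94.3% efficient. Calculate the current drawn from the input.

V_out = 220 × 257/2841 = 19.901 V.
I_out = V_out/R = 19.901/24.1 = 0.82579 A.
P_out = V_out I_out = 19.901 × 0.82579 = 16.434 W.
P_in = P_out/η = 16.434/0.943 = 17.428 W.
I_in = P_in/V_in = 17.428/220 = 0.0792 A.

I_in ≈ 0.0792 A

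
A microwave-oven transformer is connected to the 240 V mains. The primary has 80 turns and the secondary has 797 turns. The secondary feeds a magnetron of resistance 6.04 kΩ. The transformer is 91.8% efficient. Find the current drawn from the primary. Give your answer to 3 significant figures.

V_s = 240 × 797/80 = 2391.0 V.
I_s = V_s/R = 2391.0/6040 = 0.39586 A.
P_out = V_s I_s = 2391.0 × 0.39586 = 946.50 W.
P_in = P_out/η = 946.50/0.918 = 1031.0 W.
I_p = P_in/V_p = 1031.0/240 = 4.30 A.

I_p ≈ 4.30 A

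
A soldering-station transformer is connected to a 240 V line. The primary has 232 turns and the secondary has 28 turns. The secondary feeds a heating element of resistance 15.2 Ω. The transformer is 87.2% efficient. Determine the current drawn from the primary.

I_p ≈ 0.264 A

V_s = 240 × 28/232 = 28.966 V.
I_s = V_s/R = 28.966/15.2 = 1.9056 A.
P_out = V_s I_s = 28.966 × 1.9056 = 55.197 W.
P_in = P_out/η = 55.197/0.872 = 63.300 W.
I_p = P_in/V_p = 63.300/240 = 0.264 A.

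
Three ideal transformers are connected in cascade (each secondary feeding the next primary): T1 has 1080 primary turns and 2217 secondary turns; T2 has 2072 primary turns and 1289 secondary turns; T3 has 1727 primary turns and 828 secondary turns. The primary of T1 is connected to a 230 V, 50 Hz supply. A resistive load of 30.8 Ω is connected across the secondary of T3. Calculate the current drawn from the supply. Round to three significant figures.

Secondary of T1: V = 230.00 × 2217/1080 = 472.14 V.
Secondary of T2: V = 472.14 × 1289/2072 = 293.72 V.
Secondary of T3: V = 293.72 × 828/1727 = 140.82 V.
I_load = 140.82/30.8 = 4.5721 A, so P_out = 140.82 × 4.5721 = 643.86 W.
All ideal ⇒ P_in = P_out, so I_supply = 643.86/230 = 2.80 A.

I_supply ≈ 2.80 A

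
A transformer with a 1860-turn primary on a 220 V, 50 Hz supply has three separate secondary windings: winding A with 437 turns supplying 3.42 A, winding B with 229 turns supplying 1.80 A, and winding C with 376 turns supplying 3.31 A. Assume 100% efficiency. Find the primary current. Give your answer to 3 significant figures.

I_p ≈ 1.69 A

V_A = 220 × 437/1860 = 51.688 V; V_B = 220 × 229/1860 = 27.086 V; V_C = 220 × 376/1860 = 44.473 V.
P_out = V_A I_A + V_B I_B + V_C I_C = 51.688×3.42 + 27.086×1.80 + 44.473×3.31 = 176.77 + 48.755 + 147.21 = 372.73 W.
Ideal ⇒ P_in = P_out, so I_p = P_out/V_p = 372.73/220 = 1.69 A.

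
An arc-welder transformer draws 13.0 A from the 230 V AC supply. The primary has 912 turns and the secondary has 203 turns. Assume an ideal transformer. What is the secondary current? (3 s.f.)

I_s ≈ 58.4 A

I_s/I_p = N_p/N_s, so I_s = 13.0 × 912/203 = 58.4 A.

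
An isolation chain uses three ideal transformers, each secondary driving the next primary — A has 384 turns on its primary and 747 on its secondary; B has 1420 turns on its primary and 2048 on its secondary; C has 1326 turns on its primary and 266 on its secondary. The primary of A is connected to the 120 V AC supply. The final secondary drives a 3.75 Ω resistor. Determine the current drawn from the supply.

After A: V = 120.00 × 747/384 = 233.44 V.
After B: V = 233.44 × 2048/1420 = 336.68 V.
After C: V = 336.68 × 266/1326 = 67.538 V.
I_load = 67.538/3.75 = 18.010 A, so P_out = 67.538 × 18.010 = 1216.4 W.
All ideal ⇒ P_in = P_out, so I_supply = 1216.4/120 = 10.1 A.

I_supply ≈ 10.1 A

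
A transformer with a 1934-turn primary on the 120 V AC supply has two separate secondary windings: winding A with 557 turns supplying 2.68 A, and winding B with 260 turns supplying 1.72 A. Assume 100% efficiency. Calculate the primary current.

V_A = 120 × 557/1934 = 34.560 V; V_B = 120 × 260/1934 = 16.132 V.
P_out = V_A I_A + V_B I_B = 34.560×2.68 + 16.132×1.72 = 92.622 + 27.748 = 120.37 W.
Ideal ⇒ P_in = P_out, so I_p = P_out/V_p = 120.37/120 = 1.00 A.

I_p ≈ 1.00 A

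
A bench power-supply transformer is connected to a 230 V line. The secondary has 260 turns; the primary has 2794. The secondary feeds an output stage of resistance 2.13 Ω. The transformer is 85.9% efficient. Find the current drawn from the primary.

I_p ≈ 1.09 A

V_s = 230 × 260/2794 = 21.403 V.
I_s = V_s/R = 21.403/2.13 = 10.048 A.
P_out = V_s I_s = 21.403 × 10.048 = 215.07 W.
P_in = P_out/η = 215.07/0.859 = 250.37 W.
I_p = P_in/V_p = 250.37/230 = 1.09 A.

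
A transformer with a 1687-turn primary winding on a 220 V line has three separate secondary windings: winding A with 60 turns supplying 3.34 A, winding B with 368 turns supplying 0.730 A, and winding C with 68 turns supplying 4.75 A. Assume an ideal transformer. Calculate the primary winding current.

V_A = 220 × 60/1687 = 7.8245 V; V_B = 220 × 368/1687 = 47.991 V; V_C = 220 × 68/1687 = 8.8678 V.
P_out = V_A I_A + V_B I_B + V_C I_C = 7.8245×3.34 + 47.991×0.730 + 8.8678×4.75 = 26.134 + 35.033 + 42.122 = 103.29 W.
Ideal ⇒ P_in = P_out, so I_p = P_out/V_p = 103.29/220 = 0.469 A.

I_p ≈ 0.469 A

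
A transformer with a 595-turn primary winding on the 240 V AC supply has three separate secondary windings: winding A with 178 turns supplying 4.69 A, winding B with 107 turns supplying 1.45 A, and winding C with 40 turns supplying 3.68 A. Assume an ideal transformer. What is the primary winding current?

I_p ≈ 1.91 A

V_A = 240 × 178/595 = 71.798 V; V_B = 240 × 107/595 = 43.160 V; V_C = 240 × 40/595 = 16.134 V.
P_out = V_A I_A + V_B I_B + V_C I_C = 71.798×4.69 + 43.160×1.45 + 16.134×3.68 = 336.73 + 62.582 + 59.375 = 458.69 W.
Ideal ⇒ P_in = P_out, so I_p = P_out/V_p = 458.69/240 = 1.91 A.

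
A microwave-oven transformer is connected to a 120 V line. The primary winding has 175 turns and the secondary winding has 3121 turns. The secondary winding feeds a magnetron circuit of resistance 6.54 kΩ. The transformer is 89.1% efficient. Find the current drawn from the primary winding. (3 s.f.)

V_s = 120 × 3121/175 = 2140.1 V.
I_s = V_s/R = 2140.1/6540 = 0.32723 A.
P_out = V_s I_s = 2140.1 × 0.32723 = 700.32 W.
P_in = P_out/η = 700.32/0.891 = 785.99 W.
I_p = P_in/V_p = 785.99/120 = 6.55 A.

I_p ≈ 6.55 A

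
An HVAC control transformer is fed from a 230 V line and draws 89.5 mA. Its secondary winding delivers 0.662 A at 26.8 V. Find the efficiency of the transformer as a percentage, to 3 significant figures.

P_in = 230 × 0.0895 = 20.5850 W.
P_out = 26.8 × 0.662 = 17.7416 W.
η = P_out/P_in = 17.7416/20.5850 = 0.862.

η ≈ 86.2%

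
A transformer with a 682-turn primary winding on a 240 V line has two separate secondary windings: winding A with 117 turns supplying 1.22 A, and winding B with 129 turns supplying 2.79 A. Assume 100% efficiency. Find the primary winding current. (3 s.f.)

V_A = 240 × 117/682 = 41.173 V; V_B = 240 × 129/682 = 45.396 V.
P_out = V_A I_A + V_B I_B = 41.173×1.22 + 45.396×2.79 = 50.231 + 126.65 = 176.89 W.
Ideal ⇒ P_in = P_out, so I_p = P_out/V_p = 176.89/240 = 0.737 A.

I_p ≈ 0.737 A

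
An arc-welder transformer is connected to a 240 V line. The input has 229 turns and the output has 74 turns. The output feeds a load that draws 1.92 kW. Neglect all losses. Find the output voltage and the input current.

V_out ≈ 77.6 V, I_in ≈ 8.00 A

V_out = V_in × N_out/N_in = 240 × 74/229 = 77.555 V.
I_out = P/V_out = 1920/77.555 = 24.757 A.
I_in = I_out × N_out/N_in = 24.757 × 74/229 = 8.00 A.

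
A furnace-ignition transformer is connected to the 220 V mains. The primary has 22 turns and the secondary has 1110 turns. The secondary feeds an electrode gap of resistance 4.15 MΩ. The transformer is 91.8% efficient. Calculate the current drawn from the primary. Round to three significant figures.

I_p ≈ 0.147 A

V_s = 220 × 1110/22 = 11100 V.
I_s = V_s/R = 11100/(4.15×10^6) = 0.0026747 A.
P_out = V_s I_s = 11100 × 0.0026747 = 29.689 W.
P_in = P_out/η = 29.689/0.918 = 32.341 W.
I_p = P_in/V_p = 32.341/220 = 0.147 A.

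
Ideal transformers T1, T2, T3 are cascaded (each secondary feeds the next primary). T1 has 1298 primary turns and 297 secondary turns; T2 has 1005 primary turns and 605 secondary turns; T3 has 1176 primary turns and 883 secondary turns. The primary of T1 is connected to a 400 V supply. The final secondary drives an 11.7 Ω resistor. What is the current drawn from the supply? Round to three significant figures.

I_supply ≈ 0.366 A

After T1: V = 400.00 × 297/1298 = 91.525 V.
After T2: V = 91.525 × 605/1005 = 55.097 V.
After T3: V = 55.097 × 883/1176 = 41.370 V.
I_load = 41.370/11.7 = 3.5359 A, so P_out = 41.370 × 3.5359 = 146.28 W.
All ideal ⇒ P_in = P_out, so I_supply = 146.28/400 = 0.366 A.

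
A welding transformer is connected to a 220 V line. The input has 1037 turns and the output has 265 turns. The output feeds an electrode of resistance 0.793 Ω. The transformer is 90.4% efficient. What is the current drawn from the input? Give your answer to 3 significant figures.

I_in ≈ 20.0 A

V_out = 220 × 265/1037 = 56.220 V.
I_out = V_out/R = 56.220/0.793 = 70.895 A.
P_out = V_out I_out = 56.220 × 70.895 = 3985.7 W.
P_in = P_out/η = 3985.7/0.904 = 4409.0 W.
I_in = P_in/V_in = 4409.0/220 = 20.0 A.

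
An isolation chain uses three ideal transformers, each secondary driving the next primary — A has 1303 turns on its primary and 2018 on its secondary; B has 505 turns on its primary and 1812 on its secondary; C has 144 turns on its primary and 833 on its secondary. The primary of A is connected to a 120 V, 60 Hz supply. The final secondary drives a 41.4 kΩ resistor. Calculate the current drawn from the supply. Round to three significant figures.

I_supply ≈ 3.00 A

After A: V = 120.00 × 2018/1303 = 185.85 V.
After B: V = 185.85 × 1812/505 = 666.84 V.
After C: V = 666.84 × 833/144 = 3857.5 V.
I_load = 3857.5/41400 = 0.093177 A, so P_out = 3857.5 × 0.093177 = 359.43 W.
All ideal ⇒ P_in = P_out, so I_supply = 359.43/120 = 3.00 A.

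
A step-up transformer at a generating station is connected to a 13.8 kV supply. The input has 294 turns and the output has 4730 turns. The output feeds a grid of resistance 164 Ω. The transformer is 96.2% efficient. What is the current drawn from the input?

V_out = 13800 × 4730/294 = 222020 V.
I_out = V_out/R = 222020/164 = 1353.8 A.
P_out = V_out I_out = 222020 × 1353.8 = 3.0057×10^8 W.
P_in = P_out/η = 3.0057×10^8/0.962 = 3.1244×10^8 W.
I_in = P_in/V_in = 3.1244×10^8/13800 = 22600 A.

I_in ≈ 22600 A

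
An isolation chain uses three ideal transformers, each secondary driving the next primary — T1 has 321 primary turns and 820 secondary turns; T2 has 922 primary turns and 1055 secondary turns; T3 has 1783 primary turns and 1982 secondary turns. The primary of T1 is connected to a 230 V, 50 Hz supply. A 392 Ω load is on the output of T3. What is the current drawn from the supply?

I_supply ≈ 6.19 A

Secondary of T1: V = 230.00 × 820/321 = 587.54 V.
Secondary of T2: V = 587.54 × 1055/922 = 672.29 V.
Secondary of T3: V = 672.29 × 1982/1783 = 747.33 V.
I_load = 747.33/392 = 1.9064 A, so P_out = 747.33 × 1.9064 = 1424.7 W.
All ideal ⇒ P_in = P_out, so I_supply = 1424.7/230 = 6.19 A.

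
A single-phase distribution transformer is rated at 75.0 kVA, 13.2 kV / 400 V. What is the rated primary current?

I_p ≈ 5.68 A

I_p = S/V_p = 75000/13200 = 5.68 A.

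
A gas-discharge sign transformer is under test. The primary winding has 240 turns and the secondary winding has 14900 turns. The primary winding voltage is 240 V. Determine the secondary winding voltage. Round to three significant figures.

V_s ≈ 14900 V

V_s/V_p = N_s/N_p, so V_s = 240 × 14900/240 = 14900 V.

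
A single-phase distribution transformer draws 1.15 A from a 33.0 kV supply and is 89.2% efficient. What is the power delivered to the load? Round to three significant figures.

P_in = V_in I_in = 33000 × 1.15 = 37950 W.
P_out = η P_in = 0.892 × 37950 = 33900 W.

P_out ≈ 33900 W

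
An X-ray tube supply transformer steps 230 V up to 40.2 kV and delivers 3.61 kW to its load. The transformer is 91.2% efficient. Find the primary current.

I_p ≈ 17.2 A

P_in = P_out/η = 3610/0.912 = 3958.3 W.
I_p = P_in/V_p = 3958.3/230 = 17.2 A.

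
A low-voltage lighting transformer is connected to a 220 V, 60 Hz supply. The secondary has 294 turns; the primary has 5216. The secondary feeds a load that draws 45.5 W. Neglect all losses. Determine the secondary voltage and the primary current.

V_s = V_p × N_s/N_p = 220 × 294/5216 = 12.400 V.
I_s = P/V_s = 45.5/12.400 = 3.6693 A.
I_p = I_s × N_s/N_p = 3.6693 × 294/5216 = 0.207 A.

V_s ≈ 12.4 V, I_p ≈ 0.207 A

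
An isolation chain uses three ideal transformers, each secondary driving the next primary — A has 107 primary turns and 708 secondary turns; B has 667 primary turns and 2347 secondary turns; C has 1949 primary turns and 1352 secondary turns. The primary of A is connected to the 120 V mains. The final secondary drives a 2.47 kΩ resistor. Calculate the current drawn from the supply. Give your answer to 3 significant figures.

I_supply ≈ 12.7 A

Secondary of A: V = 120.00 × 708/107 = 794.02 V.
Secondary of B: V = 794.02 × 2347/667 = 2793.9 V.
Secondary of C: V = 2793.9 × 1352/1949 = 1938.1 V.
I_load = 1938.1/2470 = 0.78467 A, so P_out = 1938.1 × 0.78467 = 1520.8 W.
All ideal ⇒ P_in = P_out, so I_supply = 1520.8/120 = 12.7 A.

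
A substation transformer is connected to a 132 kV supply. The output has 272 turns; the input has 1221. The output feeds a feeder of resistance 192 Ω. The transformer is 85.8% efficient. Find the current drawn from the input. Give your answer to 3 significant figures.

V_out = 132000 × 272/1221 = 29405 V.
I_out = V_out/R = 29405/192 = 153.15 A.
P_out = V_out I_out = 29405 × 153.15 = 4.5035×10^6 W.
P_in = P_out/η = 4.5035×10^6/0.858 = 5.2489×10^6 W.
I_in = P_in/V_in = 5.2489×10^6/132000 = 39.8 A.

I_in ≈ 39.8 A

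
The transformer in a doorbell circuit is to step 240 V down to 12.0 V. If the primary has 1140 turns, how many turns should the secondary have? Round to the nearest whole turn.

N_s = 57 turns

N_s/N_p = V_s/V_p, so N_s = 1140 × 12.0/240 = 57.0 ≈ 57 turns.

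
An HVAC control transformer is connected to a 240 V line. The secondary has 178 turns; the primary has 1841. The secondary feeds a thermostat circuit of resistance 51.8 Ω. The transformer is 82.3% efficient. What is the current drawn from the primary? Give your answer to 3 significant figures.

V_s = 240 × 178/1841 = 23.205 V.
I_s = V_s/R = 23.205/51.8 = 0.44797 A.
P_out = V_s I_s = 23.205 × 0.44797 = 10.395 W.
P_in = P_out/η = 10.395/0.823 = 12.631 W.
I_p = P_in/V_p = 12.631/240 = 0.0526 A.

I_p ≈ 0.0526 A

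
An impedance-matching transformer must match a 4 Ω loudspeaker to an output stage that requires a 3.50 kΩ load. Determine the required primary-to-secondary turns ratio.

Z_p/Z_s = (N_p/N_s)², so N_p/N_s = √(3500/4) = √875 = 29.6.

N_p/N_s ≈ 29.6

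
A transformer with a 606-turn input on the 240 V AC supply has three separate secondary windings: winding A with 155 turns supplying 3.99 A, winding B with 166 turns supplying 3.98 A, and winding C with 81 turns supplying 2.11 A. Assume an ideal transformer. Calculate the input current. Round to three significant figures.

V_A = 240 × 155/606 = 61.386 V; V_B = 240 × 166/606 = 65.743 V; V_C = 240 × 81/606 = 32.079 V.
P_out = V_A I_A + V_B I_B + V_C I_C = 61.386×3.99 + 65.743×3.98 + 32.079×2.11 = 244.93 + 261.66 + 67.687 = 574.27 W.
Ideal ⇒ P_in = P_out, so I_in = P_out/V_in = 574.27/240 = 2.39 A.

I_in ≈ 2.39 A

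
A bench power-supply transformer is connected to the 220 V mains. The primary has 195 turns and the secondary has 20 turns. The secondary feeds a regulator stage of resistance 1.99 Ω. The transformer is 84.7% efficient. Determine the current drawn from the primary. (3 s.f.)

V_s = 220 × 20/195 = 22.564 V.
I_s = V_s/R = 22.564/1.99 = 11.339 A.
P_out = V_s I_s = 22.564 × 11.339 = 255.85 W.
P_in = P_out/η = 255.85/0.847 = 302.06 W.
I_p = P_in/V_p = 302.06/220 = 1.37 A.

I_p ≈ 1.37 A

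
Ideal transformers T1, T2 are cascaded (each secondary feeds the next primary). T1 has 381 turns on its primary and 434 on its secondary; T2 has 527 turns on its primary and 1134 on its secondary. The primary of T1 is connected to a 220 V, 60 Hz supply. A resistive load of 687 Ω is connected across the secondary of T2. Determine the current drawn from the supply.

I_supply ≈ 1.92 A

Secondary of T1: V = 220.00 × 434/381 = 250.60 V.
Secondary of T2: V = 250.60 × 1134/527 = 539.25 V.
I_load = 539.25/687 = 0.78493 A, so P_out = 539.25 × 0.78493 = 423.28 W.
All ideal ⇒ P_in = P_out, so I_supply = 423.28/220 = 1.92 A.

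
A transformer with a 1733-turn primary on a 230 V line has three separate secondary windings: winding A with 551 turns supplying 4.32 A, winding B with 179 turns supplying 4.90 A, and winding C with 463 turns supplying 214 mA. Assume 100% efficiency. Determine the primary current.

V_A = 230 × 551/1733 = 73.128 V; V_B = 230 × 179/1733 = 23.756 V; V_C = 230 × 463/1733 = 61.448 V.
P_out = V_A I_A + V_B I_B + V_C I_C = 73.128×4.32 + 23.756×4.90 + 61.448×0.214 = 315.91 + 116.41 + 13.150 = 445.47 W.
Ideal ⇒ P_in = P_out, so I_p = P_out/V_p = 445.47/230 = 1.94 A.

I_p ≈ 1.94 A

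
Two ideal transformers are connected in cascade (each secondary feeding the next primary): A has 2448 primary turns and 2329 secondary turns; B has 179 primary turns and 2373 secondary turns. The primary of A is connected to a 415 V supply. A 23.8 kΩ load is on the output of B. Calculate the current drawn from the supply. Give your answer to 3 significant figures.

I_supply ≈ 2.77 A

After A: V = 415.00 × 2329/2448 = 394.83 V.
After B: V = 394.83 × 2373/179 = 5234.2 V.
I_load = 5234.2/23800 = 0.21992 A, so P_out = 5234.2 × 0.21992 = 1151.1 W.
All ideal ⇒ P_in = P_out, so I_supply = 1151.1/415 = 2.77 A.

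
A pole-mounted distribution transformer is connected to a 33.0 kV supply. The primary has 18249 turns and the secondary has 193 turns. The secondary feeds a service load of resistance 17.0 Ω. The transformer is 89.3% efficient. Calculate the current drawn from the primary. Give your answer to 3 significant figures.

I_p ≈ 0.243 A

V_s = 33000 × 193/18249 = 349.01 V.
I_s = V_s/R = 349.01/17.0 = 20.530 A.
P_out = V_s I_s = 349.01 × 20.530 = 7165.0 W.
P_in = P_out/η = 7165.0/0.893 = 8023.5 W.
I_p = P_in/V_p = 8023.5/33000 = 0.243 A.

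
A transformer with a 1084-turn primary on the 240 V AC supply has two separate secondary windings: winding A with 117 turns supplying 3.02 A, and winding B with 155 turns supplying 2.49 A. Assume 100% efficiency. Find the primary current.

V_A = 240 × 117/1084 = 25.904 V; V_B = 240 × 155/1084 = 34.317 V.
P_out = V_A I_A + V_B I_B = 25.904×3.02 + 34.317×2.49 = 78.230 + 85.450 = 163.68 W.
Ideal ⇒ P_in = P_out, so I_p = P_out/V_p = 163.68/240 = 0.682 A.

I_p ≈ 0.682 A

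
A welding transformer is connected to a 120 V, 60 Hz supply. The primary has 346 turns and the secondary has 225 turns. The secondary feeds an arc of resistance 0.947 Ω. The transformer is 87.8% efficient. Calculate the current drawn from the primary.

I_p ≈ 61.0 A

V_s = 120 × 225/346 = 78.035 V.
I_s = V_s/R = 78.035/0.947 = 82.402 A.
P_out = V_s I_s = 78.035 × 82.402 = 6430.2 W.
P_in = P_out/η = 6430.2/0.878 = 7323.7 W.
I_p = P_in/V_p = 7323.7/120 = 61.0 A.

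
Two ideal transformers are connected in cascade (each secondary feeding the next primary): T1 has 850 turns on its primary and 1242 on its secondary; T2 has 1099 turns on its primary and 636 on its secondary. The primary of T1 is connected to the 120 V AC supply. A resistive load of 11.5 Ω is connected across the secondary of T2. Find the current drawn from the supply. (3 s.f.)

I_supply ≈ 7.46 A

Secondary of T1: V = 120.00 × 1242/850 = 175.34 V.
Secondary of T2: V = 175.34 × 636/1099 = 101.47 V.
I_load = 101.47/11.5 = 8.8236 A, so P_out = 101.47 × 8.8236 = 895.34 W.
All ideal ⇒ P_in = P_out, so I_supply = 895.34/120 = 7.46 A.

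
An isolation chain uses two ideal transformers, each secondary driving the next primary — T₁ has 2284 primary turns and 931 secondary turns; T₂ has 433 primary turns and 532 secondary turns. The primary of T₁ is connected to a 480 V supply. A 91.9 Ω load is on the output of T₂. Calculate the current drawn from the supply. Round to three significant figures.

After T₁: V = 480.00 × 931/2284 = 195.66 V.
After T₂: V = 195.66 × 532/433 = 240.39 V.
I_load = 240.39/91.9 = 2.6158 A, so P_out = 240.39 × 2.6158 = 628.81 W.
All ideal ⇒ P_in = P_out, so I_supply = 628.81/480 = 1.31 A.

I_supply ≈ 1.31 A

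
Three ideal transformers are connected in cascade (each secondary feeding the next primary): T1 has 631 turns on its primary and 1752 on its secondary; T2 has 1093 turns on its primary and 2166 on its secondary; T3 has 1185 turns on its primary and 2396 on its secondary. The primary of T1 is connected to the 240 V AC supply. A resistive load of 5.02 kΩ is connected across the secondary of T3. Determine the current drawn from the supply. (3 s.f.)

I_supply ≈ 5.92 A

Secondary of T1: V = 240.00 × 1752/631 = 666.37 V.
Secondary of T2: V = 666.37 × 2166/1093 = 1320.5 V.
Secondary of T3: V = 1320.5 × 2396/1185 = 2670.1 V.
I_load = 2670.1/5020 = 0.53189 A, so P_out = 2670.1 × 0.53189 = 1420.2 W.
All ideal ⇒ P_in = P_out, so I_supply = 1420.2/240 = 5.92 A.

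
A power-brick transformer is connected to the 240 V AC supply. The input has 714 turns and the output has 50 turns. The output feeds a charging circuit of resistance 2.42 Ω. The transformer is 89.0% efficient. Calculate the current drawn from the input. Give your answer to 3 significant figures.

V_out = 240 × 50/714 = 16.807 V.
I_out = V_out/R = 16.807/2.42 = 6.9449 A.
P_out = V_out I_out = 16.807 × 6.9449 = 116.72 W.
P_in = P_out/η = 116.72/0.890 = 131.15 W.
I_in = P_in/V_in = 131.15/240 = 0.546 A.

I_in ≈ 0.546 A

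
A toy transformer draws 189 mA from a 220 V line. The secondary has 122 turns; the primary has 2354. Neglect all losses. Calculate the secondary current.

I_s/I_p = N_p/N_s, so I_s = 0.189 × 2354/122 = 3.65 A.

I_s ≈ 3.65 A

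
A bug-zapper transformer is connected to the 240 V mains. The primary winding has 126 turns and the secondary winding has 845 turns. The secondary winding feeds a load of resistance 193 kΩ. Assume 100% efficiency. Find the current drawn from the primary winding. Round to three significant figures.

I_p ≈ 0.0559 A

V_s = V_p × N_s/N_p = 240 × 845/126 = 1609.5 V.
I_s = V_s/R = 1609.5/193000 = 0.0083395 A.
For an ideal transformer I_p N_p = I_s N_s, so I_p = 0.0083395 × 845/126 = 0.0559 A.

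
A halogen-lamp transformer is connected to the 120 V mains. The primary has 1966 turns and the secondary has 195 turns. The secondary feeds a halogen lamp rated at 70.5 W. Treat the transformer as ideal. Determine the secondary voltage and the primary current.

V_s ≈ 11.9 V, I_p ≈ 0.587 A

V_s = V_p × N_s/N_p = 120 × 195/1966 = 11.902 V.
I_s = P/V_s = 70.5/11.902 = 5.9232 A.
I_p = I_s × N_s/N_p = 5.9232 × 195/1966 = 0.587 A.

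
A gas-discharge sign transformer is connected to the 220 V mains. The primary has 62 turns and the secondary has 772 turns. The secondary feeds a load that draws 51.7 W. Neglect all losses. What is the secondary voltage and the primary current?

V_s = V_p × N_s/N_p = 220 × 772/62 = 2739.4 V.
I_s = P/V_s = 51.7/2739.4 = 0.018873 A.
I_p = I_s × N_s/N_p = 0.018873 × 772/62 = 0.235 A.

V_s ≈ 2740 V, I_p ≈ 0.235 A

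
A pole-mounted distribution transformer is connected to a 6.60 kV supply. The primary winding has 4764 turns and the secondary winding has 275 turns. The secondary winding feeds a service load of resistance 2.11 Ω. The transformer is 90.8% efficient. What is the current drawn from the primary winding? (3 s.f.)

V_s = 6600 × 275/4764 = 380.98 V.
I_s = V_s/R = 380.98/2.11 = 180.56 A.
P_out = V_s I_s = 380.98 × 180.56 = 68790 W.
P_in = P_out/η = 68790/0.908 = 75760 W.
I_p = P_in/V_p = 75760/6600 = 11.5 A.

I_p ≈ 11.5 A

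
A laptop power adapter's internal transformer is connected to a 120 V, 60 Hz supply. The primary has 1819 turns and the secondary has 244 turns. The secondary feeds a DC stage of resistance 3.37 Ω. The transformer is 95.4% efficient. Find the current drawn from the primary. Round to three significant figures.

V_s = 120 × 244/1819 = 16.097 V.
I_s = V_s/R = 16.097/3.37 = 4.7765 A.
P_out = V_s I_s = 16.097 × 4.7765 = 76.886 W.
P_in = P_out/η = 76.886/0.954 = 80.593 W.
I_p = P_in/V_p = 80.593/120 = 0.672 A.

I_p ≈ 0.672 A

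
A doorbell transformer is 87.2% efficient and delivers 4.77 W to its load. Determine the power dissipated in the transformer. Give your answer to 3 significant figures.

P_in = P_out/η = 4.77/0.872 = 5.47018 W.
P_loss = P_in − P_out = 5.47018 − 4.77 = 0.700 W.

P_loss ≈ 0.700 W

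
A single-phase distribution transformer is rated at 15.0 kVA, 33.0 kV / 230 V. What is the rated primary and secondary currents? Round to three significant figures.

I_p = S/V_p = 15000/33000 = 0.455 A.
I_s = S/V_s = 15000/230 = 65.2 A.

I_p ≈ 0.455 A, I_s ≈ 65.2 A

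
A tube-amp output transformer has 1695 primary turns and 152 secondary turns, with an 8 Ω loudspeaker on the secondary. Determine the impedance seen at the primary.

Z_p ≈ 995 Ω

Z_p = (N_p/N_s)² × Z_s = (1695/152)² × 8 = 995 Ω.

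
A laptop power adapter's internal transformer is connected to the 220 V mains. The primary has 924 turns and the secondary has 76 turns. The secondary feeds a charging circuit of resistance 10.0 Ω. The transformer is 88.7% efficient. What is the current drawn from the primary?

V_s = 220 × 76/924 = 18.095 V.
I_s = V_s/R = 18.095/10.0 = 1.8095 A.
P_out = V_s I_s = 18.095 × 1.8095 = 32.744 W.
P_in = P_out/η = 32.744/0.887 = 36.915 W.
I_p = P_in/V_p = 36.915/220 = 0.168 A.

I_p ≈ 0.168 A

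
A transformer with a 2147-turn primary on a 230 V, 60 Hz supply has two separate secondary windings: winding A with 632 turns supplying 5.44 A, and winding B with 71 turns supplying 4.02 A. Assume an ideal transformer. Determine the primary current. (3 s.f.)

V_A = 230 × 632/2147 = 67.704 V; V_B = 230 × 71/2147 = 7.6060 V.
P_out = V_A I_A + V_B I_B = 67.704×5.44 + 7.6060×4.02 = 368.31 + 30.576 = 398.88 W.
Ideal ⇒ P_in = P_out, so I_p = P_out/V_p = 398.88/230 = 1.73 A.

I_p ≈ 1.73 A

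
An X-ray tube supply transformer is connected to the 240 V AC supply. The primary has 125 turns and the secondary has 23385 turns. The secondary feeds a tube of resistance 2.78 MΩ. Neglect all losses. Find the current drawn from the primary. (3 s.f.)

V_s = V_p × N_s/N_p = 240 × 23385/125 = 44899 V.
I_s = V_s/R = 44899/(2.78×10^6) = 0.016151 A.
For an ideal transformer I_p N_p = I_s N_s, so I_p = 0.016151 × 23385/125 = 3.02 A.

I_p ≈ 3.02 A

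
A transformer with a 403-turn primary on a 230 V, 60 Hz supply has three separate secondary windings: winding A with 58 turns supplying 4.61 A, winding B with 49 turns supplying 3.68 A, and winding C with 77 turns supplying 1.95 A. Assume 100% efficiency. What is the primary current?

I_p ≈ 1.48 A

V_A = 230 × 58/403 = 33.102 V; V_B = 230 × 49/403 = 27.965 V; V_C = 230 × 77/403 = 43.945 V.
P_out = V_A I_A + V_B I_B + V_C I_C = 33.102×4.61 + 27.965×3.68 + 43.945×1.95 = 152.60 + 102.91 + 85.694 = 341.20 W.
Ideal ⇒ P_in = P_out, so I_p = P_out/V_p = 341.20/230 = 1.48 A.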